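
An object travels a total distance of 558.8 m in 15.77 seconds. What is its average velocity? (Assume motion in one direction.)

v_avg = Δd / Δt = 558.8 / 15.77 = 35.43 m/s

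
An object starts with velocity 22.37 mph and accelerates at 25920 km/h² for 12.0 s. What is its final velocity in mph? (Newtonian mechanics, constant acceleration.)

v₀ = 22.37 mph × 0.44704 = 10.0003 m/s
a = 25920 km/h² × 7.716049382716049e-05 = 2.0 m/s²
v = v₀ + a × t = 10.0003 + 2.0 × 12.0 = 34.0003 m/s
v = 34.0003 m/s / 0.44704 = 76.06 mph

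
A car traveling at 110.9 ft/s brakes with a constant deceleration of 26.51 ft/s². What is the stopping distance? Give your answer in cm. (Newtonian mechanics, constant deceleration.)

v₀ = 110.9 ft/s × 0.3048 = 33.8023 m/s
a = 26.51 ft/s² × 0.3048 = 8.08025 m/s²
d = v₀² / (2a) = 33.8023² / (2 × 8.08025) = 1142.6 / 16.1605 = 70.7033 m
d = 70.7033 m / 0.01 = 7070 cm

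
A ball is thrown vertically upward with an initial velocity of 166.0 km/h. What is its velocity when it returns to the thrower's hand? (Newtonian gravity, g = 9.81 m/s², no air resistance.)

By conservation of energy (no air resistance), the ball returns to the throw height with the same speed as launch, but directed downward.
|v_ground| = v₀ = 166.0 km/h
v_ground = 166.0 km/h (downward)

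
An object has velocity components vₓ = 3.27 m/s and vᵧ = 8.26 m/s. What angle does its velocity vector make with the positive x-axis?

θ = arctan(vᵧ/vₓ) = arctan(8.26/3.27) = 68.4°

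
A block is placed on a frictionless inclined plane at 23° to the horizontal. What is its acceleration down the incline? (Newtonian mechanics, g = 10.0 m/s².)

a = g sin(θ) = 10.0 × sin(23°) = 10.0 × 0.3907 = 3.91 m/s²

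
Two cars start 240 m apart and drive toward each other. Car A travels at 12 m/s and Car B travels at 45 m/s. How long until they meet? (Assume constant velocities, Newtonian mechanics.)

Combined speed: v_combined = 12 + 45 = 57 m/s
Time to meet: t = d/v_combined = 240/57 = 4.21 s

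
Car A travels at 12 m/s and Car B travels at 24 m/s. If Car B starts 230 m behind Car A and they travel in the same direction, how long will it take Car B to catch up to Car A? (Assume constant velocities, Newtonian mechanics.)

Relative speed: v_rel = 24 - 12 = 12 m/s
Time to catch: t = d₀/v_rel = 230/12 = 19.17 s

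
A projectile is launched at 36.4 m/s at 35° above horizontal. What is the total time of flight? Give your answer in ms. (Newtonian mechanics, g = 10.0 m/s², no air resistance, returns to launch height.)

T = 2 × v₀ × sin(θ) / g = 2 × 36.4 × sin(35°) / 10.0 = 2 × 36.4 × 0.573576 / 10.0 = 4.17563 s
T = 4.17563 s / 0.001 = 4176 ms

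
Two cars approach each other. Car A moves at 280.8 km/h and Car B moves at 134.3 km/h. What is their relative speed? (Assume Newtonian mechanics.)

v_rel = v_A + v_B = 280.8 + 134.3 = 415.1 km/h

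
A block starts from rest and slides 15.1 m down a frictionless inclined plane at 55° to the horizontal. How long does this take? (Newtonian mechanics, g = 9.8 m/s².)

a = g sin(θ) = 9.8 × sin(55°) = 8.0277 m/s²
t = √(2d/a) = √(2 × 15.1 / 8.0277) = 1.94 s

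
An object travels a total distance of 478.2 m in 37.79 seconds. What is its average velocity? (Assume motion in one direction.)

v_avg = Δd / Δt = 478.2 / 37.79 = 12.65 m/s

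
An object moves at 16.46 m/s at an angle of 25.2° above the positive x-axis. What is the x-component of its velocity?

vₓ = v cos(θ) = 16.46 × cos(25.2°) = 14.89 m/s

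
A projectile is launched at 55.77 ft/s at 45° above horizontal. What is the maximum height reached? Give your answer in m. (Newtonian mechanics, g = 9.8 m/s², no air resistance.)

v₀ = 55.77 ft/s × 0.3048 = 16.9987 m/s
H = v₀² × sin²(θ) / (2g) = 16.9987² × sin(45°)² / (2 × 9.8) = 288.956 × 0.5 / 19.6 = 7.371 m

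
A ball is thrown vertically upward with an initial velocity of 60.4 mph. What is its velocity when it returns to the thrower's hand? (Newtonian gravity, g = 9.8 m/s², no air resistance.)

By conservation of energy (no air resistance), the ball returns to the throw height with the same speed as launch, but directed downward.
|v_ground| = v₀ = 60.4 mph
v_ground = 60.4 mph (downward)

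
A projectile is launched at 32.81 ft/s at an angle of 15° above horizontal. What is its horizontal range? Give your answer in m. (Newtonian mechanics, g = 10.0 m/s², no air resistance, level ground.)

v₀ = 32.81 ft/s × 0.3048 = 10.00049 m/s
R = v₀² × sin(2θ) / g = 10.00049² × sin(2 × 15°) / 10.0 = 100.0098 × 0.5 / 10.0 = 5.0 m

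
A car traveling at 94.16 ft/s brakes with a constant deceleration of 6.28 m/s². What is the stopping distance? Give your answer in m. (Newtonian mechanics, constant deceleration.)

v₀ = 94.16 ft/s × 0.3048 = 28.7 m/s
d = v₀² / (2a) = 28.7² / (2 × 6.28) = 823.69 / 12.56 = 65.58 m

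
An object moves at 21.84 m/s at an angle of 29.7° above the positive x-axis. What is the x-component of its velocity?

vₓ = v cos(θ) = 21.84 × cos(29.7°) = 18.97 m/s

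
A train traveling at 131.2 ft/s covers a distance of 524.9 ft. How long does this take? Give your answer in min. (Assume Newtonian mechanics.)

d = 524.9 ft × 0.3048 = 159.99 m
v = 131.2 ft/s × 0.3048 = 39.9898 m/s
t = d / v = 159.99 / 39.9898 = 4.00077 s
t = 4.00077 s / 60.0 = 0.06668 min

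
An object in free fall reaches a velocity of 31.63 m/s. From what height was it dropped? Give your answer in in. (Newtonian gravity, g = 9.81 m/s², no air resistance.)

h = v² / (2g) = 31.63² / (2 × 9.81) = 50.9917 m
h = 50.9917 m / 0.0254 = 2008 in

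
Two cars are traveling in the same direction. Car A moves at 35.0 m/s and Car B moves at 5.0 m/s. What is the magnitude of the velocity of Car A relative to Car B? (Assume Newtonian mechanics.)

v_rel = |v_A - v_B| = |35.0 - 5.0| = 30.0 m/s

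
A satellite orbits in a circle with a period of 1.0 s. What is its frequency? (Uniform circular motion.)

f = 1/T = 1/1.0 = 1.0 Hz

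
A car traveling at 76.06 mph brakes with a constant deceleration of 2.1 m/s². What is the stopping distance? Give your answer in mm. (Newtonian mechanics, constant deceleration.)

v₀ = 76.06 mph × 0.44704 = 34.0019 m/s
d = v₀² / (2a) = 34.0019² / (2 × 2.1) = 1156.13 / 4.2 = 275.269 m
d = 275.269 m / 0.001 = 275300 mm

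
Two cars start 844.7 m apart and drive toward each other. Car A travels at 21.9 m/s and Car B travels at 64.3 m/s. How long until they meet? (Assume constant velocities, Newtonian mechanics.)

Combined speed: v_combined = 21.9 + 64.3 = 86.2 m/s
Time to meet: t = d/v_combined = 844.7/86.2 = 9.8 s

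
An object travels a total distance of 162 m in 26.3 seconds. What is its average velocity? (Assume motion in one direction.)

v_avg = Δd / Δt = 162 / 26.3 = 6.16 m/s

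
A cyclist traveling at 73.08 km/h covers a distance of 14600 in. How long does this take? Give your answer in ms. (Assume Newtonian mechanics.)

d = 14600 in × 0.0254 = 370.84 m
v = 73.08 km/h × 0.2777777777777778 = 20.3 m/s
t = d / v = 370.84 / 20.3 = 18.268 s
t = 18.268 s / 0.001 = 18270 ms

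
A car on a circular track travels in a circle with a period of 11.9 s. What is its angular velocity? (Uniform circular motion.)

ω = 2π/T = 2π/11.9 = 0.528 rad/s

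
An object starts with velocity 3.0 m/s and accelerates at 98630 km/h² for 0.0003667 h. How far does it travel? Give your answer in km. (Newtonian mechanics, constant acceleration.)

a = 98630 km/h² × 7.716049382716049e-05 = 7.61034 m/s²
t = 0.0003667 h × 3600.0 = 1.32012 s
d = v₀ × t + ½ × a × t² = 3.0 × 1.32012 + 0.5 × 7.61034 × 1.32012² = 10.5917 m
d = 10.5917 m / 1000.0 = 0.01059 km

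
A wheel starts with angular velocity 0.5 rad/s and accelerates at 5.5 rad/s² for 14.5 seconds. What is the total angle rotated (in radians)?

θ = ω₀t + ½αt² = 0.5×14.5 + ½×5.5×14.5² = 585.44 rad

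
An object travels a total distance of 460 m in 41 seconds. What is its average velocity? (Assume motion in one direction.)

v_avg = Δd / Δt = 460 / 41 = 11.22 m/s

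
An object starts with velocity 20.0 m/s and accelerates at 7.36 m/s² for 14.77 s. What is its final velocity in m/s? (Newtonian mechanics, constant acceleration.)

v = v₀ + a × t = 20.0 + 7.36 × 14.77 = 128.7 m/s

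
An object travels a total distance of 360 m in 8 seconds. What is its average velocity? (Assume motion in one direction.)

v_avg = Δd / Δt = 360 / 8 = 45.0 m/s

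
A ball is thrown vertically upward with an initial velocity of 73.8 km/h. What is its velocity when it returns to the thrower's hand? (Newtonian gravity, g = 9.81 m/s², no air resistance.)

By conservation of energy (no air resistance), the ball returns to the throw height with the same speed as launch, but directed downward.
|v_ground| = v₀ = 73.8 km/h
v_ground = 73.8 km/h (downward)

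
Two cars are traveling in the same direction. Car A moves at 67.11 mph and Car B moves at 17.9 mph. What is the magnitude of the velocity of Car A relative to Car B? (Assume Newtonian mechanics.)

v_rel = |v_A - v_B| = |67.11 - 17.9| = 49.21 mph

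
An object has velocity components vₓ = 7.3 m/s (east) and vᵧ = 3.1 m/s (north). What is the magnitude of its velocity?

|v| = √(vₓ² + vᵧ²) = √(7.3² + 3.1²) = √(62.9) = 7.93 m/s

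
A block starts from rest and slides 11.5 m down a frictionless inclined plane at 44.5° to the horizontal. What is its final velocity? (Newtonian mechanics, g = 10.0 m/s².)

a = g sin(θ) = 10.0 × sin(44.5°) = 7.0091 m/s²
v = √(2ad) = √(2 × 7.0091 × 11.5) = 12.7 m/s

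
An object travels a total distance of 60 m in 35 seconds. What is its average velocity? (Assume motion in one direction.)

v_avg = Δd / Δt = 60 / 35 = 1.71 m/s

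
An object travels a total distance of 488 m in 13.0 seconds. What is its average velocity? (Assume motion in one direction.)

v_avg = Δd / Δt = 488 / 13.0 = 37.54 m/s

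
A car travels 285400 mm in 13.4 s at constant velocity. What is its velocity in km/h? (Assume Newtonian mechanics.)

d = 285400 mm × 0.001 = 285.4 m
v = d / t = 285.4 / 13.4 = 21.2985 m/s
v = 21.2985 m/s / 0.2777777777777778 = 76.67 km/h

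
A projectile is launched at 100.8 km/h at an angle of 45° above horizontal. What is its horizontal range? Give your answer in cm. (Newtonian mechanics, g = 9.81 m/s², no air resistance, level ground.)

v₀ = 100.8 km/h × 0.2777777777777778 = 28.0 m/s
R = v₀² × sin(2θ) / g = 28.0² × sin(2 × 45°) / 9.81 = 784.0 × 1.0 / 9.81 = 79.9185 m
R = 79.9185 m / 0.01 = 7992 cm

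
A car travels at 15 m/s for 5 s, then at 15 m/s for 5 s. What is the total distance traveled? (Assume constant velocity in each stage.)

d₁ = v₁t₁ = 15 × 5 = 75 m
d₂ = v₂t₂ = 15 × 5 = 75 m
d_total = 75 + 75 = 150 m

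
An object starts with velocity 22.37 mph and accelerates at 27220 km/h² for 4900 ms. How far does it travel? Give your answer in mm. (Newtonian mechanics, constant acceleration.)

v₀ = 22.37 mph × 0.44704 = 10.0003 m/s
a = 27220 km/h² × 7.716049382716049e-05 = 2.10031 m/s²
t = 4900 ms × 0.001 = 4.9 s
d = v₀ × t + ½ × a × t² = 10.0003 × 4.9 + 0.5 × 2.10031 × 4.9² = 74.2157 m
d = 74.2157 m / 0.001 = 74220 mm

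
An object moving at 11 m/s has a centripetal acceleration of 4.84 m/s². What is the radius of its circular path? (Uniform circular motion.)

r = v²/a_c = 11²/4.84 = 25.0 m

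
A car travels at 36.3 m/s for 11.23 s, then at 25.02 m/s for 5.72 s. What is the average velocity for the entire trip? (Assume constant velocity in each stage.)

d₁ = v₁t₁ = 36.3 × 11.23 = 407.649 m
d₂ = v₂t₂ = 25.02 × 5.72 = 143.1144 m
d_total = 550.7634 m, t_total = 16.95 s
v_avg = d_total/t_total = 550.7634/16.95 = 32.49 m/s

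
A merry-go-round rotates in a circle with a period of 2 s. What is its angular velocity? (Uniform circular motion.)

ω = 2π/T = 2π/2 = 3.1416 rad/s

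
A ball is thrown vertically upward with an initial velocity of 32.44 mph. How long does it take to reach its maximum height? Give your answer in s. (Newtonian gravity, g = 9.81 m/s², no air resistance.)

v₀ = 32.44 mph × 0.44704 = 14.502 m/s
t_up = v₀ / g = 14.502 / 9.81 = 1.478 s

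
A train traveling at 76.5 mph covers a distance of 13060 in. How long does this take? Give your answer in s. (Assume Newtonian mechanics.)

d = 13060 in × 0.0254 = 331.724 m
v = 76.5 mph × 0.44704 = 34.1986 m/s
t = d / v = 331.724 / 34.1986 = 9.7 s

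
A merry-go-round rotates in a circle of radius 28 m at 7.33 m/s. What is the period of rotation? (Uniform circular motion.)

T = 2πr/v = 2π×28/7.33 = 24.0 s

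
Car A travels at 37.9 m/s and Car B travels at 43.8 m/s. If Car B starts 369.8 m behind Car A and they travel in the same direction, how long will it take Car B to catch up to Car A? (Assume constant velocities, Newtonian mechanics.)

Relative speed: v_rel = 43.8 - 37.9 = 5.9 m/s
Time to catch: t = d₀/v_rel = 369.8/5.9 = 62.68 s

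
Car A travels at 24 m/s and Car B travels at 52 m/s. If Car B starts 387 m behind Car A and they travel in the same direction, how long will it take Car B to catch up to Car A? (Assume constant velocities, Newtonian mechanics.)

Relative speed: v_rel = 52 - 24 = 28 m/s
Time to catch: t = d₀/v_rel = 387/28 = 13.82 s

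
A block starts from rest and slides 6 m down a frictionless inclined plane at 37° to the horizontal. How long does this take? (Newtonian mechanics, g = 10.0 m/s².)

a = g sin(θ) = 10.0 × sin(37°) = 6.0182 m/s²
t = √(2d/a) = √(2 × 6 / 6.0182) = 1.41 s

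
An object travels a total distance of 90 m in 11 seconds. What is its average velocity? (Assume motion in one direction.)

v_avg = Δd / Δt = 90 / 11 = 8.18 m/s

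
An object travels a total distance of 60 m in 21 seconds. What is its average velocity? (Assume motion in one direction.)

v_avg = Δd / Δt = 60 / 21 = 2.86 m/s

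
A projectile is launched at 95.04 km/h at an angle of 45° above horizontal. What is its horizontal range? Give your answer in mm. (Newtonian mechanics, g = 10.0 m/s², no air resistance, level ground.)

v₀ = 95.04 km/h × 0.2777777777777778 = 26.4 m/s
R = v₀² × sin(2θ) / g = 26.4² × sin(2 × 45°) / 10.0 = 696.96 × 1.0 / 10.0 = 69.696 m
R = 69.696 m / 0.001 = 69700 mm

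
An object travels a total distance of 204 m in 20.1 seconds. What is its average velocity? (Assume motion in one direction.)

v_avg = Δd / Δt = 204 / 20.1 = 10.15 m/s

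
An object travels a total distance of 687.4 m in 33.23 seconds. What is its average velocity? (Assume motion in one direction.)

v_avg = Δd / Δt = 687.4 / 33.23 = 20.69 m/s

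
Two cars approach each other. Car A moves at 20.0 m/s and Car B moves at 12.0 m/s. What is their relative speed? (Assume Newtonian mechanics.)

v_rel = v_A + v_B = 20.0 + 12.0 = 32.0 m/s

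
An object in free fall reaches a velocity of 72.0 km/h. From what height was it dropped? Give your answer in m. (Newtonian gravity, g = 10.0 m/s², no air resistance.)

v = 72.0 km/h × 0.2777777777777778 = 20.0 m/s
h = v² / (2g) = 20.0² / (2 × 10.0) = 20.0 m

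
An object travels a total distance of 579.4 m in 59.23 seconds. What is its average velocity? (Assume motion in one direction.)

v_avg = Δd / Δt = 579.4 / 59.23 = 9.78 m/s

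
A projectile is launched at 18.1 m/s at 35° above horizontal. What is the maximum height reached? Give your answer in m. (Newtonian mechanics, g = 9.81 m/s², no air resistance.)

H = v₀² × sin²(θ) / (2g) = 18.1² × sin(35°)² / (2 × 9.81) = 327.61 × 0.32899 / 19.62 = 5.493 m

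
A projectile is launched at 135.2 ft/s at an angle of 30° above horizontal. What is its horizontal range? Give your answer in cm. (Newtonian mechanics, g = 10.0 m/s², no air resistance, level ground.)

v₀ = 135.2 ft/s × 0.3048 = 41.209 m/s
R = v₀² × sin(2θ) / g = 41.209² × sin(2 × 30°) / 10.0 = 1698.18 × 0.866025 / 10.0 = 147.067 m
R = 147.067 m / 0.01 = 14710 cm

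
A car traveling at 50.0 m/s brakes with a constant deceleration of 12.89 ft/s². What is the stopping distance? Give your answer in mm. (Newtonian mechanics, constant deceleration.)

a = 12.89 ft/s² × 0.3048 = 3.92887 m/s²
d = v₀² / (2a) = 50.0² / (2 × 3.92887) = 2500.0 / 7.85774 = 318.158 m
d = 318.158 m / 0.001 = 318200 mm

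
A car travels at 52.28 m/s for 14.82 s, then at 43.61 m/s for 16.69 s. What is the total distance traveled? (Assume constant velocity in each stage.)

d₁ = v₁t₁ = 52.28 × 14.82 = 774.7896 m
d₂ = v₂t₂ = 43.61 × 16.69 = 727.8509 m
d_total = 774.7896 + 727.8509 = 1502.64 m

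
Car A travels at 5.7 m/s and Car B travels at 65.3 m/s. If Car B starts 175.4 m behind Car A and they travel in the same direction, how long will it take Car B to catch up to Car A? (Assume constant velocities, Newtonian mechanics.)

Relative speed: v_rel = 65.3 - 5.7 = 59.6 m/s
Time to catch: t = d₀/v_rel = 175.4/59.6 = 2.94 s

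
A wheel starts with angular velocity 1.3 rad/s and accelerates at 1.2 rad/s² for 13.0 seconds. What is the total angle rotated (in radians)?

θ = ω₀t + ½αt² = 1.3×13.0 + ½×1.2×13.0² = 118.3 rad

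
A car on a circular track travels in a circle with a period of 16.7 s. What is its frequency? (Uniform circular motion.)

f = 1/T = 1/16.7 = 0.0599 Hz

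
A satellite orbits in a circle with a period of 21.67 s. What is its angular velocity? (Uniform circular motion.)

ω = 2π/T = 2π/21.67 = 0.2899 rad/s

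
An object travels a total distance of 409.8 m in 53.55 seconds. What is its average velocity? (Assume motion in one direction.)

v_avg = Δd / Δt = 409.8 / 53.55 = 7.65 m/s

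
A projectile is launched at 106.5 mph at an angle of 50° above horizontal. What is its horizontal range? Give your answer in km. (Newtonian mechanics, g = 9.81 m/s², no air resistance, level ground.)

v₀ = 106.5 mph × 0.44704 = 47.6098 m/s
R = v₀² × sin(2θ) / g = 47.6098² × sin(2 × 50°) / 9.81 = 2266.69 × 0.984808 / 9.81 = 227.549 m
R = 227.549 m / 1000.0 = 0.2275 km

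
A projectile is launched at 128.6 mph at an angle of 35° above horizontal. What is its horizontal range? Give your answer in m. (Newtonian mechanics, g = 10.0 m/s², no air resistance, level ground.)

v₀ = 128.6 mph × 0.44704 = 57.4893 m/s
R = v₀² × sin(2θ) / g = 57.4893² × sin(2 × 35°) / 10.0 = 3305.02 × 0.939693 / 10.0 = 310.6 m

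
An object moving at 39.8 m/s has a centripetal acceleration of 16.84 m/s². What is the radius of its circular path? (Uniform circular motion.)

r = v²/a_c = 39.8²/16.84 = 94.06 m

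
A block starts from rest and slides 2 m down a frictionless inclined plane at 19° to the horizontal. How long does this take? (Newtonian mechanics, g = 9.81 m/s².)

a = g sin(θ) = 9.81 × sin(19°) = 3.1938 m/s²
t = √(2d/a) = √(2 × 2 / 3.1938) = 1.12 s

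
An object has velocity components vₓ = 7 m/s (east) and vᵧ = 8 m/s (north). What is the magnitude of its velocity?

|v| = √(vₓ² + vᵧ²) = √(7² + 8²) = √(113) = 10.63 m/s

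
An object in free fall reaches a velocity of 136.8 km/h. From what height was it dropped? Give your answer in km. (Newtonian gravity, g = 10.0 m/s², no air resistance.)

v = 136.8 km/h × 0.2777777777777778 = 38.0 m/s
h = v² / (2g) = 38.0² / (2 × 10.0) = 72.2 m
h = 72.2 m / 1000.0 = 0.0722 km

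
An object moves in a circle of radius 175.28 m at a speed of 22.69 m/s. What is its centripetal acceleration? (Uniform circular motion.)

a_c = v²/r = 22.69²/175.28 = 514.8361/175.28 = 2.94 m/s²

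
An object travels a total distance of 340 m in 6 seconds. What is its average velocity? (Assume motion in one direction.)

v_avg = Δd / Δt = 340 / 6 = 56.67 m/s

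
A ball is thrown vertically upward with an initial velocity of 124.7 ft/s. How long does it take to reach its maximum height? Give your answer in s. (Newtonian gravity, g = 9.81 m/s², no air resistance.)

v₀ = 124.7 ft/s × 0.3048 = 38.0086 m/s
t_up = v₀ / g = 38.0086 / 9.81 = 3.874 s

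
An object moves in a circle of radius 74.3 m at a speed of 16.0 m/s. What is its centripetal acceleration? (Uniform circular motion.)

a_c = v²/r = 16.0²/74.3 = 256.0/74.3 = 3.45 m/s²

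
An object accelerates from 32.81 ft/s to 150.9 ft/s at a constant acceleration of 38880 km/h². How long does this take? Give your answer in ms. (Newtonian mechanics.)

v₀ = 32.81 ft/s × 0.3048 = 10.0005 m/s
v = 150.9 ft/s × 0.3048 = 45.9943 m/s
a = 38880 km/h² × 7.716049382716049e-05 = 3.0 m/s²
t = (v - v₀) / a = (45.9943 - 10.0005) / 3.0 = 11.9979 s
t = 11.9979 s / 0.001 = 12000 ms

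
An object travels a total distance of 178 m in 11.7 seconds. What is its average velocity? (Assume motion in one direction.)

v_avg = Δd / Δt = 178 / 11.7 = 15.21 m/s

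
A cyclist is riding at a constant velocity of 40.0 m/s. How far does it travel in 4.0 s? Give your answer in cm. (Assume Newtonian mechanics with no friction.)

d = v × t = 40.0 × 4.0 = 160.0 m
d = 160.0 m / 0.01 = 16000 cm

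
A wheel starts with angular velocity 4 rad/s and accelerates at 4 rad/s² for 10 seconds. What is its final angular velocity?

ω = ω₀ + αt = 4 + 4 × 10 = 44 rad/s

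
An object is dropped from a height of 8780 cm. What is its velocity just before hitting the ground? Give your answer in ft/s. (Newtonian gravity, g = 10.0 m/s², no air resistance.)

h = 8780 cm × 0.01 = 87.8 m
v = √(2gh) = √(2 × 10.0 × 87.8) = 41.9047 m/s
v = 41.9047 m/s / 0.3048 = 137.5 ft/s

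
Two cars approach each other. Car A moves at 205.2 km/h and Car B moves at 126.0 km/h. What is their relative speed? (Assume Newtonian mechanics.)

v_rel = v_A + v_B = 205.2 + 126.0 = 331.2 km/h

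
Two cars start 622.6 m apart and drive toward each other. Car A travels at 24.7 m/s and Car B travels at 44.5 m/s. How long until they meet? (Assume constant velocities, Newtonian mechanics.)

Combined speed: v_combined = 24.7 + 44.5 = 69.2 m/s
Time to meet: t = d/v_combined = 622.6/69.2 = 9.0 s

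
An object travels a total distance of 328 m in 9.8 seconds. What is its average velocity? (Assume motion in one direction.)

v_avg = Δd / Δt = 328 / 9.8 = 33.47 m/s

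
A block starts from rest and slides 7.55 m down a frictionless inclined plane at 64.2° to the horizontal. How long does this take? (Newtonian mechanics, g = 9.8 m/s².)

a = g sin(θ) = 9.8 × sin(64.2°) = 8.8231 m/s²
t = √(2d/a) = √(2 × 7.55 / 8.8231) = 1.31 s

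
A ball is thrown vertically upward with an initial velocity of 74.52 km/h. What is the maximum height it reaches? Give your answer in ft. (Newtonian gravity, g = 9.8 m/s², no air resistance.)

v₀ = 74.52 km/h × 0.2777777777777778 = 20.7 m/s
h_max = v₀² / (2g) = 20.7² / (2 × 9.8) = 428.49 / 19.6 = 21.8617 m
h_max = 21.8617 m / 0.3048 = 71.72 ft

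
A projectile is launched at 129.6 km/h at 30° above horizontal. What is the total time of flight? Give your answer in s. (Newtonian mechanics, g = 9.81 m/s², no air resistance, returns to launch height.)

v₀ = 129.6 km/h × 0.2777777777777778 = 36.0 m/s
T = 2 × v₀ × sin(θ) / g = 2 × 36.0 × sin(30°) / 9.81 = 2 × 36.0 × 0.5 / 9.81 = 3.67 s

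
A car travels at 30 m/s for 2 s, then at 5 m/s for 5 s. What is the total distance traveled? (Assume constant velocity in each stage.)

d₁ = v₁t₁ = 30 × 2 = 60 m
d₂ = v₂t₂ = 5 × 5 = 25 m
d_total = 60 + 25 = 85 m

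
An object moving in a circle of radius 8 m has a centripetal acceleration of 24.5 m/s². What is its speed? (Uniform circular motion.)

v = √(a_c × r) = √(24.5 × 8) = 14.0 m/s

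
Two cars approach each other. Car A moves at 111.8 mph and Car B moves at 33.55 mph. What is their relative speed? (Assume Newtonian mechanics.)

v_rel = v_A + v_B = 111.8 + 33.55 = 145.35 mph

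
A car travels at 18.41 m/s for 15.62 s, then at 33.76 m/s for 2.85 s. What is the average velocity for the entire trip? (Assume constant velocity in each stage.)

d₁ = v₁t₁ = 18.41 × 15.62 = 287.5642 m
d₂ = v₂t₂ = 33.76 × 2.85 = 96.216 m
d_total = 383.7802 m, t_total = 18.47 s
v_avg = d_total/t_total = 383.7802/18.47 = 20.78 m/s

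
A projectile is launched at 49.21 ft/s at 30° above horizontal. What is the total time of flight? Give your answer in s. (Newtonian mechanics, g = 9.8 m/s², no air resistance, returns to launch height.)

v₀ = 49.21 ft/s × 0.3048 = 14.9992 m/s
T = 2 × v₀ × sin(θ) / g = 2 × 14.9992 × sin(30°) / 9.8 = 2 × 14.9992 × 0.5 / 9.8 = 1.531 s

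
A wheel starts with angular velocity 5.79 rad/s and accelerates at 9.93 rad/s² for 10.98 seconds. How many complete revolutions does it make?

θ = ω₀t + ½αt² = 5.79×10.98 + ½×9.93×10.98² = 662.156586 rad
Total revolutions = θ/(2π) = 662.156586/(2π) = 105.39
Complete revolutions = ⌊105.39⌋ = 105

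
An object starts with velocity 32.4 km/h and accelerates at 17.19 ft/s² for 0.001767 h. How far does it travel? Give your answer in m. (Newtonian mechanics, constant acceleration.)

v₀ = 32.4 km/h × 0.2777777777777778 = 9.0 m/s
a = 17.19 ft/s² × 0.3048 = 5.23951 m/s²
t = 0.001767 h × 3600.0 = 6.3612 s
d = v₀ × t + ½ × a × t² = 9.0 × 6.3612 + 0.5 × 5.23951 × 6.3612² = 163.3 m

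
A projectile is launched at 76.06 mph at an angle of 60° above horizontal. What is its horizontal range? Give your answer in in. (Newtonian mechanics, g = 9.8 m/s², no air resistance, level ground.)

v₀ = 76.06 mph × 0.44704 = 34.0019 m/s
R = v₀² × sin(2θ) / g = 34.0019² × sin(2 × 60°) / 9.8 = 1156.13 × 0.866025 / 9.8 = 102.167 m
R = 102.167 m / 0.0254 = 4022 in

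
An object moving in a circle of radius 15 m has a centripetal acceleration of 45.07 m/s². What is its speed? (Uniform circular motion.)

v = √(a_c × r) = √(45.07 × 15) = 26.0 m/s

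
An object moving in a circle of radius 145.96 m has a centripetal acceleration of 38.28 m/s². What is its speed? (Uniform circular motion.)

v = √(a_c × r) = √(38.28 × 145.96) = 74.75 m/s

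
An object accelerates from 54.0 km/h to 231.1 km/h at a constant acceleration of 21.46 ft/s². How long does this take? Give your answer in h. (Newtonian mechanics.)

v₀ = 54.0 km/h × 0.2777777777777778 = 15.0 m/s
v = 231.1 km/h × 0.2777777777777778 = 64.1944 m/s
a = 21.46 ft/s² × 0.3048 = 6.54101 m/s²
t = (v - v₀) / a = (64.1944 - 15.0) / 6.54101 = 7.52092 s
t = 7.52092 s / 3600.0 = 0.002089 h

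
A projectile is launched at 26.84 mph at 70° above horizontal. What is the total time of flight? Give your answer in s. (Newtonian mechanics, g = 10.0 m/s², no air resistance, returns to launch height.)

v₀ = 26.84 mph × 0.44704 = 11.9986 m/s
T = 2 × v₀ × sin(θ) / g = 2 × 11.9986 × sin(70°) / 10.0 = 2 × 11.9986 × 0.939693 / 10.0 = 2.255 s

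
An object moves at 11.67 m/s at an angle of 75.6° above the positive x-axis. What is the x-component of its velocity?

vₓ = v cos(θ) = 11.67 × cos(75.6°) = 2.9 m/s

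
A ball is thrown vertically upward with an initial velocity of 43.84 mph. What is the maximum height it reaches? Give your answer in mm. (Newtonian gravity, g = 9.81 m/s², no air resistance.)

v₀ = 43.84 mph × 0.44704 = 19.5982 m/s
h_max = v₀² / (2g) = 19.5982² / (2 × 9.81) = 384.089 / 19.62 = 19.5764 m
h_max = 19.5764 m / 0.001 = 19580 mm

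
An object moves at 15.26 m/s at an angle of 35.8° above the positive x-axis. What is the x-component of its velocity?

vₓ = v cos(θ) = 15.26 × cos(35.8°) = 12.38 m/s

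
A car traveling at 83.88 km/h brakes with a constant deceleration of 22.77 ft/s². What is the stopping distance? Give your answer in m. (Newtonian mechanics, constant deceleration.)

v₀ = 83.88 km/h × 0.2777777777777778 = 23.3 m/s
a = 22.77 ft/s² × 0.3048 = 6.9403 m/s²
d = v₀² / (2a) = 23.3² / (2 × 6.9403) = 542.89 / 13.8806 = 39.11 m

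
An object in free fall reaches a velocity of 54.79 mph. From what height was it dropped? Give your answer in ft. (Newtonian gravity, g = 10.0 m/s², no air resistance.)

v = 54.79 mph × 0.44704 = 24.4933 m/s
h = v² / (2g) = 24.4933² / (2 × 10.0) = 29.9961 m
h = 29.9961 m / 0.3048 = 98.41 ft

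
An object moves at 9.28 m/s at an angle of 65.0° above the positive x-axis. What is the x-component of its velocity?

vₓ = v cos(θ) = 9.28 × cos(65.0°) = 3.92 m/s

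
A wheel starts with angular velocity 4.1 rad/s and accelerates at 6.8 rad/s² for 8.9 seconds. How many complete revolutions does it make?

θ = ω₀t + ½αt² = 4.1×8.9 + ½×6.8×8.9² = 305.804 rad
Total revolutions = θ/(2π) = 305.804/(2π) = 48.67
Complete revolutions = ⌊48.67⌋ = 48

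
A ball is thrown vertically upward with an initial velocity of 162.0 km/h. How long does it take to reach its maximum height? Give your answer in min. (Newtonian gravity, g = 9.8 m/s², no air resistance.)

v₀ = 162.0 km/h × 0.2777777777777778 = 45.0 m/s
t_up = v₀ / g = 45.0 / 9.8 = 4.59184 s
t_up = 4.59184 s / 60.0 = 0.07653 min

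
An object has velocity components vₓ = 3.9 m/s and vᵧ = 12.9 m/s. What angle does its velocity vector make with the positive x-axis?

θ = arctan(vᵧ/vₓ) = arctan(12.9/3.9) = 73.18°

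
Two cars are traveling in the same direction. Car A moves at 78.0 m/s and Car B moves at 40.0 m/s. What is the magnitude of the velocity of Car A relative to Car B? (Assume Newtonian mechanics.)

v_rel = |v_A - v_B| = |78.0 - 40.0| = 38.0 m/s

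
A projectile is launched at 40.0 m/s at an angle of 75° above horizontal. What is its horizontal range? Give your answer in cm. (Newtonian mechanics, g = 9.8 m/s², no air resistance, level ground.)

R = v₀² × sin(2θ) / g = 40.0² × sin(2 × 75°) / 9.8 = 1600.0 × 0.5 / 9.8 = 81.6327 m
R = 81.6327 m / 0.01 = 8163 cm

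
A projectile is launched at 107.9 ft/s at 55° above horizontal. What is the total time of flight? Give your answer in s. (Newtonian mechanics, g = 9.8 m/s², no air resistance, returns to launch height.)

v₀ = 107.9 ft/s × 0.3048 = 32.8879 m/s
T = 2 × v₀ × sin(θ) / g = 2 × 32.8879 × sin(55°) / 9.8 = 2 × 32.8879 × 0.819152 / 9.8 = 5.498 s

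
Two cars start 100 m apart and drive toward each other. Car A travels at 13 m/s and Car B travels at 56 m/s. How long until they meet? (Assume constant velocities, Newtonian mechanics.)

Combined speed: v_combined = 13 + 56 = 69 m/s
Time to meet: t = d/v_combined = 100/69 = 1.45 s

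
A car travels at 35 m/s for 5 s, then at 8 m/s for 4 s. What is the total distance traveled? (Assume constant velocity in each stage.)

d₁ = v₁t₁ = 35 × 5 = 175 m
d₂ = v₂t₂ = 8 × 4 = 32 m
d_total = 175 + 32 = 207 m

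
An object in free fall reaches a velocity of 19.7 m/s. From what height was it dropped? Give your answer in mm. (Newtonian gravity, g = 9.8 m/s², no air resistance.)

h = v² / (2g) = 19.7² / (2 × 9.8) = 19.8005 m
h = 19.8005 m / 0.001 = 19800 mm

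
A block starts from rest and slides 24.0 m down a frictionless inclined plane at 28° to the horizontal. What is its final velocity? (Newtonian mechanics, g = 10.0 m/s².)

a = g sin(θ) = 10.0 × sin(28°) = 4.6947 m/s²
v = √(2ad) = √(2 × 4.6947 × 24.0) = 15.01 m/s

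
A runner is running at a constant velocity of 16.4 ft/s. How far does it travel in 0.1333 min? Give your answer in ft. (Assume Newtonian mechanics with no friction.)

v = 16.4 ft/s × 0.3048 = 4.99872 m/s
t = 0.1333 min × 60.0 = 7.998 s
d = v × t = 4.99872 × 7.998 = 39.9798 m
d = 39.9798 m / 0.3048 = 131.2 ft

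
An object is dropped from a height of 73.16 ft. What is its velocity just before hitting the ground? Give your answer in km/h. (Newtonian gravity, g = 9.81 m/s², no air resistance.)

h = 73.16 ft × 0.3048 = 22.2992 m
v = √(2gh) = √(2 × 9.81 × 22.2992) = 20.9167 m/s
v = 20.9167 m/s / 0.2777777777777778 = 75.3 km/h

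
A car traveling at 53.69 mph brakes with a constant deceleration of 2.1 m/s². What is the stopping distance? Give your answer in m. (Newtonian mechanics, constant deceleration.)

v₀ = 53.69 mph × 0.44704 = 24.0016 m/s
d = v₀² / (2a) = 24.0016² / (2 × 2.1) = 576.077 / 4.2 = 137.2 m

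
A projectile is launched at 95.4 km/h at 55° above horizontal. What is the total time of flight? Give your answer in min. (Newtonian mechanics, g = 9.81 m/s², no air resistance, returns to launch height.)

v₀ = 95.4 km/h × 0.2777777777777778 = 26.5 m/s
T = 2 × v₀ × sin(θ) / g = 2 × 26.5 × sin(55°) / 9.81 = 2 × 26.5 × 0.819152 / 9.81 = 4.42559 s
T = 4.42559 s / 60.0 = 0.07376 min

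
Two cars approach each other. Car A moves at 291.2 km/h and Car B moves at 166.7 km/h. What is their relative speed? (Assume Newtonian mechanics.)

v_rel = v_A + v_B = 291.2 + 166.7 = 457.9 km/h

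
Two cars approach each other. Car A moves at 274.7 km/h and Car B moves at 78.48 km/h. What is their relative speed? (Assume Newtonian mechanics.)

v_rel = v_A + v_B = 274.7 + 78.48 = 353.18 km/h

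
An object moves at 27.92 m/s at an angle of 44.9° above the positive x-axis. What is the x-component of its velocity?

vₓ = v cos(θ) = 27.92 × cos(44.9°) = 19.78 m/s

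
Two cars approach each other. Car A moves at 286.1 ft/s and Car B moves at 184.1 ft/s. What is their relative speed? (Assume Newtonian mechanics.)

v_rel = v_A + v_B = 286.1 + 184.1 = 470.2 ft/s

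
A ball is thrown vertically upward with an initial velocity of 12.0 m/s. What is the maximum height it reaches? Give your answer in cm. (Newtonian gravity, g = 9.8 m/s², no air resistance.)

h_max = v₀² / (2g) = 12.0² / (2 × 9.8) = 144.0 / 19.6 = 7.34694 m
h_max = 7.34694 m / 0.01 = 734.7 cm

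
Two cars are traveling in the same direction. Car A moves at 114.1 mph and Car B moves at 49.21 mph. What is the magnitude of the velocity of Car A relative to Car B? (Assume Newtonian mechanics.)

v_rel = |v_A - v_B| = |114.1 - 49.21| = 64.89 mph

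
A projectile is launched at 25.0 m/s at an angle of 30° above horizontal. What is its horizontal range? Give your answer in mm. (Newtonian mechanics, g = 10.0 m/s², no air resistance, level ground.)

R = v₀² × sin(2θ) / g = 25.0² × sin(2 × 30°) / 10.0 = 625.0 × 0.866025 / 10.0 = 54.1266 m
R = 54.1266 m / 0.001 = 54130 mm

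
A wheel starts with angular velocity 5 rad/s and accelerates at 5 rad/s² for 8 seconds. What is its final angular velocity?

ω = ω₀ + αt = 5 + 5 × 8 = 45 rad/s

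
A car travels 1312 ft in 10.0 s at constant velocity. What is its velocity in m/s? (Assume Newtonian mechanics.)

d = 1312 ft × 0.3048 = 399.898 m
v = d / t = 399.898 / 10.0 = 39.99 m/s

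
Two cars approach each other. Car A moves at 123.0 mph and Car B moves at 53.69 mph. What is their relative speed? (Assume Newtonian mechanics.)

v_rel = v_A + v_B = 123.0 + 53.69 = 176.69 mph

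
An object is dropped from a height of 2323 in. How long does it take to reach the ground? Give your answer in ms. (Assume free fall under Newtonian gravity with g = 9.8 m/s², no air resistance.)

h = 2323 in × 0.0254 = 59.0042 m
t = √(2h/g) = √(2 × 59.0042 / 9.8) = 3.47011 s
t = 3.47011 s / 0.001 = 3470 ms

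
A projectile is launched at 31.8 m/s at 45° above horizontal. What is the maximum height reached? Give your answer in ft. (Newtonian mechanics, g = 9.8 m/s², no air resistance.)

H = v₀² × sin²(θ) / (2g) = 31.8² × sin(45°)² / (2 × 9.8) = 1011.24 × 0.5 / 19.6 = 25.7969 m
H = 25.7969 m / 0.3048 = 84.64 ft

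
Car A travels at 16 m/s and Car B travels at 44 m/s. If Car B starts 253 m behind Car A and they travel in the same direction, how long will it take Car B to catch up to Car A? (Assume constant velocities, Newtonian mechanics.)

Relative speed: v_rel = 44 - 16 = 28 m/s
Time to catch: t = d₀/v_rel = 253/28 = 9.04 s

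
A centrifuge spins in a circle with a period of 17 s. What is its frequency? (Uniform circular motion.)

f = 1/T = 1/17 = 0.0588 Hz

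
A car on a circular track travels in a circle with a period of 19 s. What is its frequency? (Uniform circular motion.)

f = 1/T = 1/19 = 0.0526 Hz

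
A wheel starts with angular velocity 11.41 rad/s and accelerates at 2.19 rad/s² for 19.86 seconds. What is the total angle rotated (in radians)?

θ = ω₀t + ½αt² = 11.41×19.86 + ½×2.19×19.86² = 658.49 rad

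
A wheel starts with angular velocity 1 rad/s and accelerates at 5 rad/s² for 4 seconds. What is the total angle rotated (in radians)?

θ = ω₀t + ½αt² = 1×4 + ½×5×4² = 44.0 rad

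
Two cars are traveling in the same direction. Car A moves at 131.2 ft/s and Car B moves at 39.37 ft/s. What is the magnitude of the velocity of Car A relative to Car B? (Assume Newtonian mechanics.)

v_rel = |v_A - v_B| = |131.2 - 39.37| = 91.83 ft/s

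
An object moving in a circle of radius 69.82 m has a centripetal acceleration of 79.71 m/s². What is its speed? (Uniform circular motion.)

v = √(a_c × r) = √(79.71 × 69.82) = 74.6 m/s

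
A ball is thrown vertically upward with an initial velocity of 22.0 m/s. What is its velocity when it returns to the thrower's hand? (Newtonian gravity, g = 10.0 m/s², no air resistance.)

By conservation of energy (no air resistance), the ball returns to the throw height with the same speed as launch, but directed downward.
|v_ground| = v₀ = 22.0 m/s
v_ground = 22.0 m/s (downward)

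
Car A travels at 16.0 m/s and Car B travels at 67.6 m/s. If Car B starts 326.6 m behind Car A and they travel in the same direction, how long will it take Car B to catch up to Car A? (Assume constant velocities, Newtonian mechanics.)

Relative speed: v_rel = 67.6 - 16.0 = 51.6 m/s
Time to catch: t = d₀/v_rel = 326.6/51.6 = 6.33 s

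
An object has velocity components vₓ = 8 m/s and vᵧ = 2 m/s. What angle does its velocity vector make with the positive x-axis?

θ = arctan(vᵧ/vₓ) = arctan(2/8) = 14.04°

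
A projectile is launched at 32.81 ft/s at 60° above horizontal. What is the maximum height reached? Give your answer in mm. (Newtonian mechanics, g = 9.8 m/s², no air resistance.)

v₀ = 32.81 ft/s × 0.3048 = 10.0005 m/s
H = v₀² × sin²(θ) / (2g) = 10.0005² × sin(60°)² / (2 × 9.8) = 100.01 × 0.75 / 19.6 = 3.82691 m
H = 3.82691 m / 0.001 = 3827 mm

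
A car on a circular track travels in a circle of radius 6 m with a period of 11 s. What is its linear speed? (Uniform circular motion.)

v = 2πr/T = 2π×6/11 = 3.43 m/s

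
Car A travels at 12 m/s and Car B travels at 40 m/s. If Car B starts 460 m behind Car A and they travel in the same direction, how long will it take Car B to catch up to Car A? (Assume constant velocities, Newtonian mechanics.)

Relative speed: v_rel = 40 - 12 = 28 m/s
Time to catch: t = d₀/v_rel = 460/28 = 16.43 s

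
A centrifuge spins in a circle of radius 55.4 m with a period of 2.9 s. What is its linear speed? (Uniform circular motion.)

v = 2πr/T = 2π×55.4/2.9 = 120.03 m/s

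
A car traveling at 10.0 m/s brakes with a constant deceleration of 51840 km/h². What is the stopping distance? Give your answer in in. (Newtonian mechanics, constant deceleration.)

a = 51840 km/h² × 7.716049382716049e-05 = 4.0 m/s²
d = v₀² / (2a) = 10.0² / (2 × 4.0) = 100.0 / 8.0 = 12.5 m
d = 12.5 m / 0.0254 = 492.1 in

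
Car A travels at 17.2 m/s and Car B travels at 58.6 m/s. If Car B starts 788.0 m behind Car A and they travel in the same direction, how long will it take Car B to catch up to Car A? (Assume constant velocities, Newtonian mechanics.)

Relative speed: v_rel = 58.6 - 17.2 = 41.4 m/s
Time to catch: t = d₀/v_rel = 788.0/41.4 = 19.03 s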